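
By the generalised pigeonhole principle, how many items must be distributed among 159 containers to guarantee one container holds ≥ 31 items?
n = (31 − 1)·159 + 1 = 4771

By the generalised pigeonhole principle, to guarantee some box contains ≥ r objects we need more than (r − 1) · k objects total. Threshold: n = (r − 1) · k + 1. With r = 31 and k = 159: n = 30 · 159 + 1 = 4770 + 1 = 4771. For n = 4770 = 30 · 159, we can put exactly 30 objects in every box, avoiding 31 in any single one — so 4771 is tight.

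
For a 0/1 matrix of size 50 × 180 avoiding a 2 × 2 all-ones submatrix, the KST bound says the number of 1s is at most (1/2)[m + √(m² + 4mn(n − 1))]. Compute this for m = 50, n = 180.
z(50, 180; 2, 2) ≤ (1/2)[50 + √(50² + 4·50·180·179)] = (1/2)[50 + √6446500] = 1294.4979

Kővári–Sós–Turán: let r_1, ..., r_50 be the row sums and z = Σ r_i the total number of 1s. Each pair of columns can share at most one row with both entries 1 (else a 2×2 all-ones block appears), so Σ_i C(r_i, 2) ≤ C(180, 2) = 16110. By convexity Σ_i C(r_i, 2) ≥ 50·C(z/50, 2) = z(z − 50)/(2·50), giving z² − 50z − 50·180·179 ≤ 0 and hence z ≤ (1/2)[50 + √(2500 + 4·1611000)] = (1/2)[50 + √6446500] ≈ (1/2)(50 + 2538.9959) = 1294.4979.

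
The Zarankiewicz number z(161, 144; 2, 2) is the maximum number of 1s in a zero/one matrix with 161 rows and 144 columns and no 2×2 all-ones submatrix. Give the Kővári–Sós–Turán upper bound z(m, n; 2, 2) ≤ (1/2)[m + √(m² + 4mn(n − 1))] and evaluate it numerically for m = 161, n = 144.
z(161, 144; 2, 2) ≤ (1/2)[161 + √(161² + 4·161·144·143)] = (1/2)[161 + √13287169] = 1903.0785

Kővári–Sós–Turán: let r_1, ..., r_161 be the row sums and z = Σ r_i the total number of 1s. Each pair of columns can share at most one row with both entries 1 (else a 2×2 all-ones block appears), so Σ_i C(r_i, 2) ≤ C(144, 2) = 10296. By convexity Σ_i C(r_i, 2) ≥ 161·C(z/161, 2) = z(z − 161)/(2·161), giving z² − 161z − 161·144·143 ≤ 0 and hence z ≤ (1/2)[161 + √(25921 + 4·3315312)] = (1/2)[161 + √13287169] ≈ (1/2)(161 + 3645.1569) = 1903.0785.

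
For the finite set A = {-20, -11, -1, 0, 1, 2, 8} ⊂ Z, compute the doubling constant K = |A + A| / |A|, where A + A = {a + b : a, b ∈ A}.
K = |A + A| / |A| = 24/7

Enumerate A + A = {a + b : a, b ∈ A}. With |A| = 7, there are |A|^2 = 49 ordered sum pairs; collecting distinct values, A + A = {-40, -31, -22, -21, -20, -19, -18, -12, -11, -10, -9, -3, -2, -1, 0, 1, 2, 3, 4, 7, 8, 9, 10, 16}, so |A + A| = 24. Thus K = 24/7. For comparison, the minimum possible |A + A| over all 7-element sets is 2·7 − 1 = 13 (so min K = 13/7), attained only by arithmetic progressions.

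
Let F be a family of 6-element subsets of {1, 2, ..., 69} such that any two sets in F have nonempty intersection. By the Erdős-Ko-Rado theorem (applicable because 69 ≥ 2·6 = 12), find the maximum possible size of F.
max |F| = C(68, 5) = 10424128

Erdős-Ko-Rado (1961): when n ≥ 2k, max |F| = C(n−1, k−1). The bound is attained by the star {A : i ∈ A} for any fixed i ∈ [n]. Here C(69−1, 6−1) = C(68, 5) = 10424128.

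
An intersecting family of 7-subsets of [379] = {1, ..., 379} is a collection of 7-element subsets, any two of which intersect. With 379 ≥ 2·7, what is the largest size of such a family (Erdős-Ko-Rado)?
max |F| = C(378, 6) = 3893141602350

Erdős-Ko-Rado (1961): when n ≥ 2k, max |F| = C(n−1, k−1). The bound is attained by the star {A : i ∈ A} for any fixed i ∈ [n]. Here C(379−1, 7−1) = C(378, 6) = 3893141602350.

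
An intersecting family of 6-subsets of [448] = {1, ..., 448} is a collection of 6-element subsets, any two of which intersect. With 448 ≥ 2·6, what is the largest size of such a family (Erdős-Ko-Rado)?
max |F| = C(447, 5) = 145414543119

The Erdős-Ko-Rado theorem states: for n ≥ 2k, an intersecting family of k-subsets of an n-element set has size at most C(n − 1, k − 1), with equality for 'star' families {A ⊆ [n] : |A| = k, i ∈ A} (fix an element i). For n = 448, k = 6: C(447, 5) = 145414543119.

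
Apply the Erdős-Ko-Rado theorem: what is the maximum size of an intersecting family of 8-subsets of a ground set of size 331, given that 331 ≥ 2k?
max |F| = C(330, 7) = 79313455049400

The Erdős-Ko-Rado theorem states: for n ≥ 2k, an intersecting family of k-subsets of an n-element set has size at most C(n − 1, k − 1), with equality for 'star' families {A ⊆ [n] : |A| = k, i ∈ A} (fix an element i). For n = 331, k = 8: C(330, 7) = 79313455049400.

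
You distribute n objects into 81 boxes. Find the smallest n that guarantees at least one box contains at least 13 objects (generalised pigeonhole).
n = (13 − 1)·81 + 1 = 973

By the generalised pigeonhole principle, to guarantee some box contains ≥ r objects we need more than (r − 1) · k objects total. Threshold: n = (r − 1) · k + 1. With r = 13 and k = 81: n = 12 · 81 + 1 = 972 + 1 = 973. For n = 972 = 12 · 81, we can put exactly 12 objects in every box, avoiding 13 in any single one — so 973 is tight.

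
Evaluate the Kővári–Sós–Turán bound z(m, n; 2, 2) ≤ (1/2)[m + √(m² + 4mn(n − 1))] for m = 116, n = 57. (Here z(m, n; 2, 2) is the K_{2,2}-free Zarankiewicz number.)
z(116, 57; 2, 2) ≤ (1/2)[116 + √(116² + 4·116·57·56)] = (1/2)[116 + √1494544] = 669.2577

Kővári–Sós–Turán: let r_1, ..., r_116 be the row sums and z = Σ r_i the total number of 1s. Each pair of columns can share at most one row with both entries 1 (else a 2×2 all-ones block appears), so Σ_i C(r_i, 2) ≤ C(57, 2) = 1596. By convexity Σ_i C(r_i, 2) ≥ 116·C(z/116, 2) = z(z − 116)/(2·116), giving z² − 116z − 116·57·56 ≤ 0 and hence z ≤ (1/2)[116 + √(13456 + 4·370272)] = (1/2)[116 + √1494544] ≈ (1/2)(116 + 1222.5154) = 669.2577.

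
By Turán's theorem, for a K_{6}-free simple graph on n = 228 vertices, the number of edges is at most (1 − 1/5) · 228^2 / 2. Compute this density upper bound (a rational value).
Turán density bound = (4/5) · 228^2/2 = 103968/5 ≈ 20793.6

Turán's theorem: ex(n, K_{r+1}) is achieved by the complete r-partite Turán graph T(n, r) with parts as balanced as possible, and is at most (1 − 1/r) · n^2/2. For r = 5, n = 228: the density bound is (4/5) · 51984/2 = 103968/5 ≈ 20793.6. The integer-valued extremum is e(T(228, 5)) = 20793, which is strictly less than the density bound 103968/5 since 5 ∤ 228 (the parts of T(228, 5) cannot all be equal).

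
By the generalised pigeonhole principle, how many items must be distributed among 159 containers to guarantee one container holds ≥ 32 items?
n = (32 − 1)·159 + 1 = 4930

By the generalised pigeonhole principle, to guarantee some box contains ≥ r objects we need more than (r − 1) · k objects total. Threshold: n = (r − 1) · k + 1. With r = 32 and k = 159: n = 31 · 159 + 1 = 4929 + 1 = 4930. For n = 4929 = 31 · 159, we can put exactly 31 objects in every box, avoiding 32 in any single one — so 4930 is tight.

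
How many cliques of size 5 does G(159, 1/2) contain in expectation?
E[# K_5] = C(159, 5) · (1/2)^C(5, 2) = 794747031 / 2^10 ≈ 776120.147461

For each 5-subset S of vertices (there are C(159, 5) = 794747031 such S), let X_S = 1 if S induces a K_5 (all C(5, 2) = 10 edges present). Then P(X_S = 1) = (1/2)^10 = 1/1024. By linearity of expectation, E[# K_5] = C(159, 5) · (1/2)^10 = 794747031 / 1024 ≈ 776120.147461.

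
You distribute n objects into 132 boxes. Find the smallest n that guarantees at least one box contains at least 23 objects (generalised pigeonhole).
n = (23 − 1)·132 + 1 = 2905

By the generalised pigeonhole principle, to guarantee some box contains ≥ r objects we need more than (r − 1) · k objects total. Threshold: n = (r − 1) · k + 1. With r = 23 and k = 132: n = 22 · 132 + 1 = 2904 + 1 = 2905. For n = 2904 = 22 · 132, we can put exactly 22 objects in every box, avoiding 23 in any single one — so 2905 is tight.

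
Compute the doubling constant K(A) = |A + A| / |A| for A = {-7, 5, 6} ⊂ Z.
K = |A + A| / |A| = 6/3 = 2

Enumerate A + A = {a + b : a, b ∈ A}. With |A| = 3, there are |A|^2 = 9 ordered sum pairs; collecting distinct values, A + A = {-14, -2, -1, 10, 11, 12}, so |A + A| = 6. Thus K = 6/3 = 2. For comparison, the minimum possible |A + A| over all 3-element sets is 2·3 − 1 = 5 (so min K = 5/3), attained only by arithmetic progressions.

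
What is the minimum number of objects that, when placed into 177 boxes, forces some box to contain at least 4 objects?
n = (4 − 1)·177 + 1 = 532

By the generalised pigeonhole principle, to guarantee some box contains ≥ r objects we need more than (r − 1) · k objects total. Threshold: n = (r − 1) · k + 1. With r = 4 and k = 177: n = 3 · 177 + 1 = 531 + 1 = 532. For n = 531 = 3 · 177, we can put exactly 3 objects in every box, avoiding 4 in any single one — so 532 is tight.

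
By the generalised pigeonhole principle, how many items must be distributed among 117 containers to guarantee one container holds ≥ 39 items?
n = (39 − 1)·117 + 1 = 4447

By the generalised pigeonhole principle, to guarantee some box contains ≥ r objects we need more than (r − 1) · k objects total. Threshold: n = (r − 1) · k + 1. With r = 39 and k = 117: n = 38 · 117 + 1 = 4446 + 1 = 4447. For n = 4446 = 38 · 117, we can put exactly 38 objects in every box, avoiding 39 in any single one — so 4447 is tight.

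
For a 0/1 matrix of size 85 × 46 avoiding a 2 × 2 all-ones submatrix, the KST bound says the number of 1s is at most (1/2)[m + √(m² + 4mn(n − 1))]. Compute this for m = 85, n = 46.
z(85, 46; 2, 2) ≤ (1/2)[85 + √(85² + 4·85·46·45)] = (1/2)[85 + √711025] = 464.1115

Kővári–Sós–Turán: let r_1, ..., r_85 be the row sums and z = Σ r_i the total number of 1s. Each pair of columns can share at most one row with both entries 1 (else a 2×2 all-ones block appears), so Σ_i C(r_i, 2) ≤ C(46, 2) = 1035. By convexity Σ_i C(r_i, 2) ≥ 85·C(z/85, 2) = z(z − 85)/(2·85), giving z² − 85z − 85·46·45 ≤ 0 and hence z ≤ (1/2)[85 + √(7225 + 4·175950)] = (1/2)[85 + √711025] ≈ (1/2)(85 + 843.223) = 464.1115.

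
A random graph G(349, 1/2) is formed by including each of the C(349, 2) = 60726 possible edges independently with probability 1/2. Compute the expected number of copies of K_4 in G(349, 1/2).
E[# K_4] = C(349, 4) · (1/2)^C(4, 2) = 607573751 / 2^6 = 9493339.859375

For each 4-subset S of vertices (there are C(349, 4) = 607573751 such S), let X_S = 1 if S induces a K_4 (all C(4, 2) = 6 edges present). Then P(X_S = 1) = (1/2)^6 = 1/64. By linearity of expectation, E[# K_4] = C(349, 4) · (1/2)^6 = 607573751 / 64 = 9493339.859375.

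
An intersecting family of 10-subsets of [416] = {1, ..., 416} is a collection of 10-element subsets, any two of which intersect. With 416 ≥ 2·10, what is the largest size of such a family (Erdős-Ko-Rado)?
max |F| = C(415, 9) = 922011274194545755

Erdős-Ko-Rado (1961): when n ≥ 2k, max |F| = C(n−1, k−1). The bound is attained by the star {A : i ∈ A} for any fixed i ∈ [n]. Here C(416−1, 10−1) = C(415, 9) = 922011274194545755.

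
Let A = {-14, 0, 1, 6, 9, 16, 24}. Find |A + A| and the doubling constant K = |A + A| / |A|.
K = |A + A| / |A| = 25/7

Enumerate A + A = {a + b : a, b ∈ A}. With |A| = 7, there are |A|^2 = 49 ordered sum pairs; collecting distinct values, A + A = {-28, -14, -13, -8, -5, 0, 1, 2, 6, 7, 9, 10, 12, 15, 16, 17, 18, 22, 24, 25, 30, 32, 33, 40, 48}, so |A + A| = 25. Thus K = 25/7. For comparison, the minimum possible |A + A| over all 7-element sets is 2·7 − 1 = 13 (so min K = 13/7), attained only by arithmetic progressions.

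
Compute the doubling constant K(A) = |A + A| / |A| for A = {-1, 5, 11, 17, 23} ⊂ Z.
K = |A + A| / |A| = 9/5

Enumerate A + A = {a + b : a, b ∈ A}. With |A| = 5, there are |A|^2 = 25 ordered sum pairs; collecting distinct values, A + A = {-2, 4, 10, 16, 22, 28, 34, 40, 46}, so |A + A| = 9. Thus K = 9/5. Here |A + A| = 2|A| − 1 = 9, the minimum possible — so K = 9/5 is minimal, which holds iff A is an arithmetic progression.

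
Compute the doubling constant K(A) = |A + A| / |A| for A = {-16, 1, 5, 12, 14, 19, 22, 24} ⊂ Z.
K = |A + A| / |A| = 32/8 = 4

Enumerate A + A = {a + b : a, b ∈ A}. With |A| = 8, there are |A|^2 = 64 ordered sum pairs; collecting distinct values, A + A = {-32, -15, -11, -4, -2, 2, 3, 6, 8, 10, 13, 15, 17, 19, 20, 23, 24, 25, 26, 27, 28, 29, 31, 33, 34, 36, 38, 41, 43, 44, 46, 48}, so |A + A| = 32. Thus K = 32/8 = 4. For comparison, the minimum possible |A + A| over all 8-element sets is 2·8 − 1 = 15 (so min K = 15/8), attained only by arithmetic progressions.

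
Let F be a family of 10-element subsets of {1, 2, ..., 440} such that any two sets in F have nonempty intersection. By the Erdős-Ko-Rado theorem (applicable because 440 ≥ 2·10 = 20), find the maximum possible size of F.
max |F| = C(439, 9) = 1536637487366218962

Erdős-Ko-Rado (1961): when n ≥ 2k, max |F| = C(n−1, k−1). The bound is attained by the star {A : i ∈ A} for any fixed i ∈ [n]. Here C(440−1, 10−1) = C(439, 9) = 1536637487366218962.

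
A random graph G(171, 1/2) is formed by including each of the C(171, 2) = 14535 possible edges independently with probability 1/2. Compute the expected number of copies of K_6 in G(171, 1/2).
E[# K_6] = C(171, 6) · (1/2)^C(6, 2) = 31778477094 / 2^15 = 15889238547/16384 ≈ 969802.157410

For each 6-subset S of vertices (there are C(171, 6) = 31778477094 such S), let X_S = 1 if S induces a K_6 (all C(6, 2) = 15 edges present). Then P(X_S = 1) = (1/2)^15 = 1/32768. By linearity of expectation, E[# K_6] = C(171, 6) · (1/2)^15 = 31778477094 / 32768 = 15889238547/16384 ≈ 969802.157410.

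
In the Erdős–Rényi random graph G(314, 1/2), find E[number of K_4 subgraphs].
E[# K_4] = C(314, 4) · (1/2)^C(4, 2) = 397354126 / 2^6 = 198677063/32 = 6208658.21875

For each 4-subset S of vertices (there are C(314, 4) = 397354126 such S), let X_S = 1 if S induces a K_4 (all C(4, 2) = 6 edges present). Then P(X_S = 1) = (1/2)^6 = 1/64. By linearity of expectation, E[# K_4] = C(314, 4) · (1/2)^6 = 397354126 / 64 = 198677063/32 = 6208658.21875.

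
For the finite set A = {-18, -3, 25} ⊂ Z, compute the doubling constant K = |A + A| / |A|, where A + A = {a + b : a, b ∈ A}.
K = |A + A| / |A| = 6/3 = 2

Enumerate A + A = {a + b : a, b ∈ A}. With |A| = 3, there are |A|^2 = 9 ordered sum pairs; collecting distinct values, A + A = {-36, -21, -6, 7, 22, 50}, so |A + A| = 6. Thus K = 6/3 = 2. For comparison, the minimum possible |A + A| over all 3-element sets is 2·3 − 1 = 5 (so min K = 5/3), attained only by arithmetic progressions.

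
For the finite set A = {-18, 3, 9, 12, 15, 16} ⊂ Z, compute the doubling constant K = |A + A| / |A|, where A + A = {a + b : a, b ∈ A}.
K = |A + A| / |A| = 19/6

Enumerate A + A = {a + b : a, b ∈ A}. With |A| = 6, there are |A|^2 = 36 ordered sum pairs; collecting distinct values, A + A = {-36, -15, -9, -6, -3, -2, 6, 12, 15, 18, 19, 21, 24, 25, 27, 28, 30, 31, 32}, so |A + A| = 19. Thus K = 19/6. For comparison, the minimum possible |A + A| over all 6-element sets is 2·6 − 1 = 11 (so min K = 11/6), attained only by arithmetic progressions.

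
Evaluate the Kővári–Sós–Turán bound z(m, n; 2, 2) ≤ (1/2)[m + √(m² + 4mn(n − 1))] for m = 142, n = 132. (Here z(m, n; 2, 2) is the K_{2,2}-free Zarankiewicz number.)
z(142, 132; 2, 2) ≤ (1/2)[142 + √(142² + 4·142·132·131)] = (1/2)[142 + √9842020] = 1639.5997

Kővári–Sós–Turán: let r_1, ..., r_142 be the row sums and z = Σ r_i the total number of 1s. Each pair of columns can share at most one row with both entries 1 (else a 2×2 all-ones block appears), so Σ_i C(r_i, 2) ≤ C(132, 2) = 8646. By convexity Σ_i C(r_i, 2) ≥ 142·C(z/142, 2) = z(z − 142)/(2·142), giving z² − 142z − 142·132·131 ≤ 0 and hence z ≤ (1/2)[142 + √(20164 + 4·2455464)] = (1/2)[142 + √9842020] ≈ (1/2)(142 + 3137.1994) = 1639.5997.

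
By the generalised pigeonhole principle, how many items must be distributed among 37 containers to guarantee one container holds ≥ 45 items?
n = (45 − 1)·37 + 1 = 1629

By the generalised pigeonhole principle, to guarantee some box contains ≥ r objects we need more than (r − 1) · k objects total. Threshold: n = (r − 1) · k + 1. With r = 45 and k = 37: n = 44 · 37 + 1 = 1628 + 1 = 1629. For n = 1628 = 44 · 37, we can put exactly 44 objects in every box, avoiding 45 in any single one — so 1629 is tight.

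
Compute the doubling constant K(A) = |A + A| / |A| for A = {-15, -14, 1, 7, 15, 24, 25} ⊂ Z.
K = |A + A| / |A| = 27/7

Enumerate A + A = {a + b : a, b ∈ A}. With |A| = 7, there are |A|^2 = 49 ordered sum pairs; collecting distinct values, A + A = {-30, -29, -28, -14, -13, -8, -7, 0, 1, 2, 8, 9, 10, 11, 14, 16, 22, 25, 26, 30, 31, 32, 39, 40, 48, 49, 50}, so |A + A| = 27. Thus K = 27/7. For comparison, the minimum possible |A + A| over all 7-element sets is 2·7 − 1 = 13 (so min K = 13/7), attained only by arithmetic progressions.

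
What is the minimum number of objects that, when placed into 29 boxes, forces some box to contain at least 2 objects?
n = (2 − 1)·29 + 1 = 30

By the generalised pigeonhole principle, to guarantee some box contains ≥ r objects we need more than (r − 1) · k objects total. Threshold: n = (r − 1) · k + 1. With r = 2 and k = 29: n = 1 · 29 + 1 = 29 + 1 = 30. For n = 29 = 1 · 29, we can put exactly 1 objects in every box, avoiding 2 in any single one — so 30 is tight.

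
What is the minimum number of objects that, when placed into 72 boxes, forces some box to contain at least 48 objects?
n = (48 − 1)·72 + 1 = 3385

By the generalised pigeonhole principle, to guarantee some box contains ≥ r objects we need more than (r − 1) · k objects total. Threshold: n = (r − 1) · k + 1. With r = 48 and k = 72: n = 47 · 72 + 1 = 3384 + 1 = 3385. For n = 3384 = 47 · 72, we can put exactly 47 objects in every box, avoiding 48 in any single one — so 3385 is tight.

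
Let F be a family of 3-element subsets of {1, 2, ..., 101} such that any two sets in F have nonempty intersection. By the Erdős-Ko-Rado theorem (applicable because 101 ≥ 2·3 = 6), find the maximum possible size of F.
max |F| = C(100, 2) = 4950

Erdős-Ko-Rado (1961): when n ≥ 2k, max |F| = C(n−1, k−1). The bound is attained by the star {A : i ∈ A} for any fixed i ∈ [n]. Here C(101−1, 3−1) = C(100, 2) = 4950.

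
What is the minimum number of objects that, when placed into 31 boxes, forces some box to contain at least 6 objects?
n = (6 − 1)·31 + 1 = 156

By the generalised pigeonhole principle, to guarantee some box contains ≥ r objects we need more than (r − 1) · k objects total. Threshold: n = (r − 1) · k + 1. With r = 6 and k = 31: n = 5 · 31 + 1 = 155 + 1 = 156. For n = 155 = 5 · 31, we can put exactly 5 objects in every box, avoiding 6 in any single one — so 156 is tight.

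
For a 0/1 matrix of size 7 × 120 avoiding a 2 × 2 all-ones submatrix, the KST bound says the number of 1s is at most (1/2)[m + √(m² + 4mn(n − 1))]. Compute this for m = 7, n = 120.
z(7, 120; 2, 2) ≤ (1/2)[7 + √(7² + 4·7·120·119)] = (1/2)[7 + √399889] = 319.6839

Kővári–Sós–Turán: let r_1, ..., r_7 be the row sums and z = Σ r_i the total number of 1s. Each pair of columns can share at most one row with both entries 1 (else a 2×2 all-ones block appears), so Σ_i C(r_i, 2) ≤ C(120, 2) = 7140. By convexity Σ_i C(r_i, 2) ≥ 7·C(z/7, 2) = z(z − 7)/(2·7), giving z² − 7z − 7·120·119 ≤ 0 and hence z ≤ (1/2)[7 + √(49 + 4·99960)] = (1/2)[7 + √399889] ≈ (1/2)(7 + 632.3678) = 319.6839.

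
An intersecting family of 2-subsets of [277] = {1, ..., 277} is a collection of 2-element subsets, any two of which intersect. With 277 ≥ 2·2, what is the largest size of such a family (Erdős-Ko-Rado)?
max |F| = C(276, 1) = 276

The Erdős-Ko-Rado theorem states: for n ≥ 2k, an intersecting family of k-subsets of an n-element set has size at most C(n − 1, k − 1), with equality for 'star' families {A ⊆ [n] : |A| = k, i ∈ A} (fix an element i). For n = 277, k = 2: C(276, 1) = 276.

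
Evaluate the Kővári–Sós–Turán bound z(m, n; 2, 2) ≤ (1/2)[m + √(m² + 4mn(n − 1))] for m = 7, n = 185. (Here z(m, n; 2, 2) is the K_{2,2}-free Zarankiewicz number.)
z(7, 185; 2, 2) ≤ (1/2)[7 + √(7² + 4·7·185·184)] = (1/2)[7 + √953169] = 491.6519

Kővári–Sós–Turán: let r_1, ..., r_7 be the row sums and z = Σ r_i the total number of 1s. Each pair of columns can share at most one row with both entries 1 (else a 2×2 all-ones block appears), so Σ_i C(r_i, 2) ≤ C(185, 2) = 17020. By convexity Σ_i C(r_i, 2) ≥ 7·C(z/7, 2) = z(z − 7)/(2·7), giving z² − 7z − 7·185·184 ≤ 0 and hence z ≤ (1/2)[7 + √(49 + 4·238280)] = (1/2)[7 + √953169] ≈ (1/2)(7 + 976.3037) = 491.6519.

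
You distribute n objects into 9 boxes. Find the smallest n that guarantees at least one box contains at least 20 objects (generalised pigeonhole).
n = (20 − 1)·9 + 1 = 172

By the generalised pigeonhole principle, to guarantee some box contains ≥ r objects we need more than (r − 1) · k objects total. Threshold: n = (r − 1) · k + 1. With r = 20 and k = 9: n = 19 · 9 + 1 = 171 + 1 = 172. For n = 171 = 19 · 9, we can put exactly 19 objects in every box, avoiding 20 in any single one — so 172 is tight.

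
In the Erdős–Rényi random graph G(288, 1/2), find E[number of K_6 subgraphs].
E[# K_6] = C(288, 6) · (1/2)^C(6, 2) = 752068773456 / 2^15 = 47004298341/2048 ≈ 22951317.549316

For each 6-subset S of vertices (there are C(288, 6) = 752068773456 such S), let X_S = 1 if S induces a K_6 (all C(6, 2) = 15 edges present). Then P(X_S = 1) = (1/2)^15 = 1/32768. By linearity of expectation, E[# K_6] = C(288, 6) · (1/2)^15 = 752068773456 / 32768 = 47004298341/2048 ≈ 22951317.549316.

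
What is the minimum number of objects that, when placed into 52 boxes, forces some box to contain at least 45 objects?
n = (45 − 1)·52 + 1 = 2289

By the generalised pigeonhole principle, to guarantee some box contains ≥ r objects we need more than (r − 1) · k objects total. Threshold: n = (r − 1) · k + 1. With r = 45 and k = 52: n = 44 · 52 + 1 = 2288 + 1 = 2289. For n = 2288 = 44 · 52, we can put exactly 44 objects in every box, avoiding 45 in any single one — so 2289 is tight.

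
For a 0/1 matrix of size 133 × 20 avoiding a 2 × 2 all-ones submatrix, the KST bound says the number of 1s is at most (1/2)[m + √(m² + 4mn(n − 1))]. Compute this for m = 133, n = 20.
z(133, 20; 2, 2) ≤ (1/2)[133 + √(133² + 4·133·20·19)] = (1/2)[133 + √219849] = 300.9403

Kővári–Sós–Turán: let r_1, ..., r_133 be the row sums and z = Σ r_i the total number of 1s. Each pair of columns can share at most one row with both entries 1 (else a 2×2 all-ones block appears), so Σ_i C(r_i, 2) ≤ C(20, 2) = 190. By convexity Σ_i C(r_i, 2) ≥ 133·C(z/133, 2) = z(z − 133)/(2·133), giving z² − 133z − 133·20·19 ≤ 0 and hence z ≤ (1/2)[133 + √(17689 + 4·50540)] = (1/2)[133 + √219849] ≈ (1/2)(133 + 468.8806) = 300.9403.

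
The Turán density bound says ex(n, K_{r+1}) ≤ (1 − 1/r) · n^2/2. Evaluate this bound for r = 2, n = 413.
Turán density bound = (1/2) · 413^2/2 = 170569/4 ≈ 42642.25

Turán's theorem: ex(n, K_{r+1}) is achieved by the complete r-partite Turán graph T(n, r) with parts as balanced as possible, and is at most (1 − 1/r) · n^2/2. For r = 2, n = 413: the density bound is (1/2) · 170569/2 = 170569/4 ≈ 42642.25. The integer-valued extremum is e(T(413, 2)) = 42642, which is strictly less than the density bound 170569/4 since 2 ∤ 413 (the parts of T(413, 2) cannot all be equal).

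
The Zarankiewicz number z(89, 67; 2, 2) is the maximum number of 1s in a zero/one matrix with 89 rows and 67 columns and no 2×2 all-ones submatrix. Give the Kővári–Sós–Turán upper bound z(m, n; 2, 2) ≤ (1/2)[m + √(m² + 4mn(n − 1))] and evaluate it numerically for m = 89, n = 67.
z(89, 67; 2, 2) ≤ (1/2)[89 + √(89² + 4·89·67·66)] = (1/2)[89 + √1582153] = 673.4183

Kővári–Sós–Turán: let r_1, ..., r_89 be the row sums and z = Σ r_i the total number of 1s. Each pair of columns can share at most one row with both entries 1 (else a 2×2 all-ones block appears), so Σ_i C(r_i, 2) ≤ C(67, 2) = 2211. By convexity Σ_i C(r_i, 2) ≥ 89·C(z/89, 2) = z(z − 89)/(2·89), giving z² − 89z − 89·67·66 ≤ 0 and hence z ≤ (1/2)[89 + √(7921 + 4·393558)] = (1/2)[89 + √1582153] ≈ (1/2)(89 + 1257.8366) = 673.4183.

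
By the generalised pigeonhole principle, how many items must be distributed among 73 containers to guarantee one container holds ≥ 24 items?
n = (24 − 1)·73 + 1 = 1680

By the generalised pigeonhole principle, to guarantee some box contains ≥ r objects we need more than (r − 1) · k objects total. Threshold: n = (r − 1) · k + 1. With r = 24 and k = 73: n = 23 · 73 + 1 = 1679 + 1 = 1680. For n = 1679 = 23 · 73, we can put exactly 23 objects in every box, avoiding 24 in any single one — so 1680 is tight.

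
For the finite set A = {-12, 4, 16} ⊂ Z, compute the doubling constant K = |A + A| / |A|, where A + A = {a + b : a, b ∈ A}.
K = |A + A| / |A| = 6/3 = 2

Enumerate A + A = {a + b : a, b ∈ A}. With |A| = 3, there are |A|^2 = 9 ordered sum pairs; collecting distinct values, A + A = {-24, -8, 4, 8, 20, 32}, so |A + A| = 6. Thus K = 6/3 = 2. For comparison, the minimum possible |A + A| over all 3-element sets is 2·3 − 1 = 5 (so min K = 5/3), attained only by arithmetic progressions.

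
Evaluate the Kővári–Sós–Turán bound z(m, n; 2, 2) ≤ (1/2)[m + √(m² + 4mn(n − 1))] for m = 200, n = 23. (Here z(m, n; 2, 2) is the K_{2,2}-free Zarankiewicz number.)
z(200, 23; 2, 2) ≤ (1/2)[200 + √(200² + 4·200·23·22)] = (1/2)[200 + √444800] = 433.4666

Kővári–Sós–Turán: let r_1, ..., r_200 be the row sums and z = Σ r_i the total number of 1s. Each pair of columns can share at most one row with both entries 1 (else a 2×2 all-ones block appears), so Σ_i C(r_i, 2) ≤ C(23, 2) = 253. By convexity Σ_i C(r_i, 2) ≥ 200·C(z/200, 2) = z(z − 200)/(2·200), giving z² − 200z − 200·23·22 ≤ 0 and hence z ≤ (1/2)[200 + √(40000 + 4·101200)] = (1/2)[200 + √444800] ≈ (1/2)(200 + 666.9333) = 433.4666.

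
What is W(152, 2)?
W(152, 2) = 152 + 1 = 153

A 2-term AP is any pair of integers, so a monochromatic 2-AP exists iff some colour is used at least twice. With 152 colours, the colouring i ↦ i on {1, ..., 152} uses each colour once, avoiding any monochromatic pair, so W(152, 2) > 152. For {1, ..., 153}, pigeonhole forces two integers of the same colour, which form a monochromatic 2-AP. Hence W(152, 2) = 153.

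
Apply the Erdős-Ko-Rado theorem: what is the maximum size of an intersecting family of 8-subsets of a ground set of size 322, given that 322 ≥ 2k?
max |F| = C(321, 7) = 65237780314080

Erdős-Ko-Rado (1961): when n ≥ 2k, max |F| = C(n−1, k−1). The bound is attained by the star {A : i ∈ A} for any fixed i ∈ [n]. Here C(322−1, 8−1) = C(321, 7) = 65237780314080.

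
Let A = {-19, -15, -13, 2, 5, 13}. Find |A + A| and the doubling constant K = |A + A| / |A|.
K = |A + A| / |A| = 21/6 = 7/2

Enumerate A + A = {a + b : a, b ∈ A}. With |A| = 6, there are |A|^2 = 36 ordered sum pairs; collecting distinct values, A + A = {-38, -34, -32, -30, -28, -26, -17, -14, -13, -11, -10, -8, -6, -2, 0, 4, 7, 10, 15, 18, 26}, so |A + A| = 21. Thus K = 21/6 = 7/2. For comparison, the minimum possible |A + A| over all 6-element sets is 2·6 − 1 = 11 (so min K = 11/6), attained only by arithmetic progressions.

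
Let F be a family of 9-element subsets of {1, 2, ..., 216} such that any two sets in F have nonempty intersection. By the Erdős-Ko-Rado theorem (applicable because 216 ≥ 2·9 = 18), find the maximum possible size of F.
max |F| = C(215, 8) = 99256405915810

Erdős-Ko-Rado (1961): when n ≥ 2k, max |F| = C(n−1, k−1). The bound is attained by the star {A : i ∈ A} for any fixed i ∈ [n]. Here C(216−1, 9−1) = C(215, 8) = 99256405915810.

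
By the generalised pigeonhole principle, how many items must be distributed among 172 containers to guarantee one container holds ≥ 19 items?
n = (19 − 1)·172 + 1 = 3097

By the generalised pigeonhole principle, to guarantee some box contains ≥ r objects we need more than (r − 1) · k objects total. Threshold: n = (r − 1) · k + 1. With r = 19 and k = 172: n = 18 · 172 + 1 = 3096 + 1 = 3097. For n = 3096 = 18 · 172, we can put exactly 18 objects in every box, avoiding 19 in any single one — so 3097 is tight.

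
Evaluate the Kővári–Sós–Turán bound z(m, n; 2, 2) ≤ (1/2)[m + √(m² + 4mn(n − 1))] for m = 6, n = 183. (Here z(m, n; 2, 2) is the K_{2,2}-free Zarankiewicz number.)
z(6, 183; 2, 2) ≤ (1/2)[6 + √(6² + 4·6·183·182)] = (1/2)[6 + √799380] = 450.0403

Kővári–Sós–Turán: let r_1, ..., r_6 be the row sums and z = Σ r_i the total number of 1s. Each pair of columns can share at most one row with both entries 1 (else a 2×2 all-ones block appears), so Σ_i C(r_i, 2) ≤ C(183, 2) = 16653. By convexity Σ_i C(r_i, 2) ≥ 6·C(z/6, 2) = z(z − 6)/(2·6), giving z² − 6z − 6·183·182 ≤ 0 and hence z ≤ (1/2)[6 + √(36 + 4·199836)] = (1/2)[6 + √799380] ≈ (1/2)(6 + 894.0805) = 450.0403.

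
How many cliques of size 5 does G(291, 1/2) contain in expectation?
E[# K_5] = C(291, 5) · (1/2)^C(5, 2) = 16798943448 / 2^10 = 2099867931/128 = 16405218.2109375

For each 5-subset S of vertices (there are C(291, 5) = 16798943448 such S), let X_S = 1 if S induces a K_5 (all C(5, 2) = 10 edges present). Then P(X_S = 1) = (1/2)^10 = 1/1024. By linearity of expectation, E[# K_5] = C(291, 5) · (1/2)^10 = 16798943448 / 1024 = 2099867931/128 = 16405218.2109375.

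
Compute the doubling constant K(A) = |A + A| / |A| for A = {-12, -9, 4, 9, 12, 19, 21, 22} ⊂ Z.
K = |A + A| / |A| = 32/8 = 4

Enumerate A + A = {a + b : a, b ∈ A}. With |A| = 8, there are |A|^2 = 64 ordered sum pairs; collecting distinct values, A + A = {-24, -21, -18, -8, -5, -3, 0, 3, 7, 8, 9, 10, 12, 13, 16, 18, 21, 23, 24, 25, 26, 28, 30, 31, 33, 34, 38, 40, 41, 42, 43, 44}, so |A + A| = 32. Thus K = 32/8 = 4. For comparison, the minimum possible |A + A| over all 8-element sets is 2·8 − 1 = 15 (so min K = 15/8), attained only by arithmetic progressions.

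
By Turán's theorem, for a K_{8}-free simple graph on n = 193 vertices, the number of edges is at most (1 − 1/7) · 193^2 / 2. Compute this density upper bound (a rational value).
Turán density bound = (6/7) · 193^2/2 = 111747/7 ≈ 15963.8571

Turán's theorem: ex(n, K_{r+1}) is achieved by the complete r-partite Turán graph T(n, r) with parts as balanced as possible, and is at most (1 − 1/r) · n^2/2. For r = 7, n = 193: the density bound is (6/7) · 37249/2 = 111747/7 ≈ 15963.8571. The integer-valued extremum is e(T(193, 7)) = 15963, which is strictly less than the density bound 111747/7 since 7 ∤ 193 (the parts of T(193, 7) cannot all be equal).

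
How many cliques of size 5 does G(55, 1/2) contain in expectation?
E[# K_5] = C(55, 5) · (1/2)^C(5, 2) = 3478761 / 2^10 ≈ 3397.227539

For each 5-subset S of vertices (there are C(55, 5) = 3478761 such S), let X_S = 1 if S induces a K_5 (all C(5, 2) = 10 edges present). Then P(X_S = 1) = (1/2)^10 = 1/1024. By linearity of expectation, E[# K_5] = C(55, 5) · (1/2)^10 = 3478761 / 1024 ≈ 3397.227539.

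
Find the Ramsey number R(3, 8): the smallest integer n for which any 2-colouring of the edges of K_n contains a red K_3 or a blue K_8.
R(3, 8) = 28

Lower bound: an explicit 2-colouring of K_{27} (typically a Paley-type or other structured construction) avoids a red K_3 and a blue K_8, showing R(3, 8) > 27.
Upper bound: the simple Erdős–Szekeres recurrence only gives R(3, 8) ≤ 31; the tight bound R(3, 8) ≤ 28 requires a sharper case analysis (or computer search) of 2-colourings of K_{28}.
Hence R(3, 8) = 28.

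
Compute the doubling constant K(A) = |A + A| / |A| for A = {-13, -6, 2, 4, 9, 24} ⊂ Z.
K = |A + A| / |A| = 18/6 = 3

Enumerate A + A = {a + b : a, b ∈ A}. With |A| = 6, there are |A|^2 = 36 ordered sum pairs; collecting distinct values, A + A = {-26, -19, -12, -11, -9, -4, -2, 3, 4, 6, 8, 11, 13, 18, 26, 28, 33, 48}, so |A + A| = 18. Thus K = 18/6 = 3. For comparison, the minimum possible |A + A| over all 6-element sets is 2·6 − 1 = 11 (so min K = 11/6), attained only by arithmetic progressions.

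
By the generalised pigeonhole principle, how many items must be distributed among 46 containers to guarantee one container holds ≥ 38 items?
n = (38 − 1)·46 + 1 = 1703

By the generalised pigeonhole principle, to guarantee some box contains ≥ r objects we need more than (r − 1) · k objects total. Threshold: n = (r − 1) · k + 1. With r = 38 and k = 46: n = 37 · 46 + 1 = 1702 + 1 = 1703. For n = 1702 = 37 · 46, we can put exactly 37 objects in every box, avoiding 38 in any single one — so 1703 is tight.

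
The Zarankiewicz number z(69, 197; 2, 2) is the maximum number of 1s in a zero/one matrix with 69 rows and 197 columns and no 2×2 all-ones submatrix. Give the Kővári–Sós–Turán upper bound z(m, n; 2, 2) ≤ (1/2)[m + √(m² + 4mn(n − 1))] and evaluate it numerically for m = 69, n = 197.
z(69, 197; 2, 2) ≤ (1/2)[69 + √(69² + 4·69·197·196)] = (1/2)[69 + √10661673] = 1667.1109

Kővári–Sós–Turán: let r_1, ..., r_69 be the row sums and z = Σ r_i the total number of 1s. Each pair of columns can share at most one row with both entries 1 (else a 2×2 all-ones block appears), so Σ_i C(r_i, 2) ≤ C(197, 2) = 19306. By convexity Σ_i C(r_i, 2) ≥ 69·C(z/69, 2) = z(z − 69)/(2·69), giving z² − 69z − 69·197·196 ≤ 0 and hence z ≤ (1/2)[69 + √(4761 + 4·2664228)] = (1/2)[69 + √10661673] ≈ (1/2)(69 + 3265.2217) = 1667.1109.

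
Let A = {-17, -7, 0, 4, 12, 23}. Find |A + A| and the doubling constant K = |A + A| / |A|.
K = |A + A| / |A| = 20/6 = 10/3

Enumerate A + A = {a + b : a, b ∈ A}. With |A| = 6, there are |A|^2 = 36 ordered sum pairs; collecting distinct values, A + A = {-34, -24, -17, -14, -13, -7, -5, -3, 0, 4, 5, 6, 8, 12, 16, 23, 24, 27, 35, 46}, so |A + A| = 20. Thus K = 20/6 = 10/3. For comparison, the minimum possible |A + A| over all 6-element sets is 2·6 − 1 = 11 (so min K = 11/6), attained only by arithmetic progressions.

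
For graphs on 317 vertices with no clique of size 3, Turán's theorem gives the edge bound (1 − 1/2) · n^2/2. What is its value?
Turán density bound = (1/2) · 317^2/2 = 100489/4 ≈ 25122.25

Turán's theorem: ex(n, K_{r+1}) is achieved by the complete r-partite Turán graph T(n, r) with parts as balanced as possible, and is at most (1 − 1/r) · n^2/2. For r = 2, n = 317: the density bound is (1/2) · 100489/2 = 100489/4 ≈ 25122.25. The integer-valued extremum is e(T(317, 2)) = 25122, which is strictly less than the density bound 100489/4 since 2 ∤ 317 (the parts of T(317, 2) cannot all be equal).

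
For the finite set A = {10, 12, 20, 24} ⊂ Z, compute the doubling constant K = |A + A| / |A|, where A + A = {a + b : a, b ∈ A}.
K = |A + A| / |A| = 10/4 = 5/2

Enumerate A + A = {a + b : a, b ∈ A}. With |A| = 4, there are |A|^2 = 16 ordered sum pairs; collecting distinct values, A + A = {20, 22, 24, 30, 32, 34, 36, 40, 44, 48}, so |A + A| = 10. Thus K = 10/4 = 5/2. For comparison, the minimum possible |A + A| over all 4-element sets is 2·4 − 1 = 7 (so min K = 7/4), attained only by arithmetic progressions.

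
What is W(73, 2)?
W(73, 2) = 73 + 1 = 74

A 2-term AP is any pair of integers, so a monochromatic 2-AP exists iff some colour is used at least twice. With 73 colours, the colouring i ↦ i on {1, ..., 73} uses each colour once, avoiding any monochromatic pair, so W(73, 2) > 73. For {1, ..., 74}, pigeonhole forces two integers of the same colour, which form a monochromatic 2-AP. Hence W(73, 2) = 74.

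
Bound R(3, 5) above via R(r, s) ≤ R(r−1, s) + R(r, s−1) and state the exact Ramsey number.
R(3, 5) ≤ R(2, 5) + R(3, 4) = 5 + 9 = 14; exact value R(3, 5) = 14.

The Erdős–Szekeres recurrence R(r, s) ≤ R(r−1, s) + R(r, s−1) applied to (r, s) = (3, 5) gives
  R(3, 5) ≤ R(2, 5) + R(3, 4) = 5 + 9 = 14.
(Recall R(2, k) = k and R is symmetric.) Here the recurrence bound is tight: a matching lower-bound construction on K_{13} shows R(3, 5) > 13, so R(3, 5) = 14 exactly.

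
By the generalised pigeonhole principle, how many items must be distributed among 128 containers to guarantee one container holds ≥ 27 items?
n = (27 − 1)·128 + 1 = 3329

By the generalised pigeonhole principle, to guarantee some box contains ≥ r objects we need more than (r − 1) · k objects total. Threshold: n = (r − 1) · k + 1. With r = 27 and k = 128: n = 26 · 128 + 1 = 3328 + 1 = 3329. For n = 3328 = 26 · 128, we can put exactly 26 objects in every box, avoiding 27 in any single one — so 3329 is tight.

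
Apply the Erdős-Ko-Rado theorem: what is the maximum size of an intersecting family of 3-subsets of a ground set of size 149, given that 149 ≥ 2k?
max |F| = C(148, 2) = 10878

The Erdős-Ko-Rado theorem states: for n ≥ 2k, an intersecting family of k-subsets of an n-element set has size at most C(n − 1, k − 1), with equality for 'star' families {A ⊆ [n] : |A| = k, i ∈ A} (fix an element i). For n = 149, k = 3: C(148, 2) = 10878.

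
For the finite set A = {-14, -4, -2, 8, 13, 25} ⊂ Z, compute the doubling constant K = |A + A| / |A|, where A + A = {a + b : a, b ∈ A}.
K = |A + A| / |A| = 18/6 = 3

Enumerate A + A = {a + b : a, b ∈ A}. With |A| = 6, there are |A|^2 = 36 ordered sum pairs; collecting distinct values, A + A = {-28, -18, -16, -8, -6, -4, -1, 4, 6, 9, 11, 16, 21, 23, 26, 33, 38, 50}, so |A + A| = 18. Thus K = 18/6 = 3. For comparison, the minimum possible |A + A| over all 6-element sets is 2·6 − 1 = 11 (so min K = 11/6), attained only by arithmetic progressions.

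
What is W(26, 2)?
W(26, 2) = 26 + 1 = 27

A 2-term AP is any pair of integers, so a monochromatic 2-AP exists iff some colour is used at least twice. With 26 colours, the colouring i ↦ i on {1, ..., 26} uses each colour once, avoiding any monochromatic pair, so W(26, 2) > 26. For {1, ..., 27}, pigeonhole forces two integers of the same colour, which form a monochromatic 2-AP. Hence W(26, 2) = 27.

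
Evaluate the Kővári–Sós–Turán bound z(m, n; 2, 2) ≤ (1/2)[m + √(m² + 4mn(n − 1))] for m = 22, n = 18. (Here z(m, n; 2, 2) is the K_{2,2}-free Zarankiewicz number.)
z(22, 18; 2, 2) ≤ (1/2)[22 + √(22² + 4·22·18·17)] = (1/2)[22 + √27412] = 93.7828

Kővári–Sós–Turán: let r_1, ..., r_22 be the row sums and z = Σ r_i the total number of 1s. Each pair of columns can share at most one row with both entries 1 (else a 2×2 all-ones block appears), so Σ_i C(r_i, 2) ≤ C(18, 2) = 153. By convexity Σ_i C(r_i, 2) ≥ 22·C(z/22, 2) = z(z − 22)/(2·22), giving z² − 22z − 22·18·17 ≤ 0 and hence z ≤ (1/2)[22 + √(484 + 4·6732)] = (1/2)[22 + √27412] ≈ (1/2)(22 + 165.5657) = 93.7828.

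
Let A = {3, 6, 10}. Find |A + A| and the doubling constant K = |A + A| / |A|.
K = |A + A| / |A| = 6/3 = 2

Enumerate A + A = {a + b : a, b ∈ A}. With |A| = 3, there are |A|^2 = 9 ordered sum pairs; collecting distinct values, A + A = {6, 9, 12, 13, 16, 20}, so |A + A| = 6. Thus K = 6/3 = 2. For comparison, the minimum possible |A + A| over all 3-element sets is 2·3 − 1 = 5 (so min K = 5/3), attained only by arithmetic progressions.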